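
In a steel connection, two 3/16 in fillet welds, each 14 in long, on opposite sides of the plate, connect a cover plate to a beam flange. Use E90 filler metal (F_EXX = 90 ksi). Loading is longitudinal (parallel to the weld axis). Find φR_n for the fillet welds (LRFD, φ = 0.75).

φR_n ≈ 150 kips

Effective throat t_e = 0.707 × 0.1875 = 0.1326 in.
Total length L = 28 in; A_we = 0.1326 × 28 = 3.712 in².
F_nw = 0.6 F_EXX = 0.6 × 90 = 54 ksi.
φR_n = 0.75 × 54 × 3.712 = 150.3 kips.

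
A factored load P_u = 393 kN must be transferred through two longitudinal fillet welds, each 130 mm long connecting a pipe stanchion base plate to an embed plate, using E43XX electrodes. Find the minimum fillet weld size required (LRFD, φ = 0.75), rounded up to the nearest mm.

E43XX → F_EXX = 430 MPa.
Total weld length L = 260 mm.
Required throat t_e = P_u / (φ × 0.6 F_EXX × L) = 393 / (0.75 × 0.6 × 430 × 260 × 10⁻³) = 7.812 mm.
Required leg w = t_e / 0.707 = 11.05 mm → use 12 mm.

w = 12 mm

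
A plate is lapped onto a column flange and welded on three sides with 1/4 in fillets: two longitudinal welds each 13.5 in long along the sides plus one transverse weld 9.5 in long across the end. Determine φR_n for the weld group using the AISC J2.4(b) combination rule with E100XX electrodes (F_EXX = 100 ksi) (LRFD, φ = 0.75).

t_e = 0.707 × 0.25 = 0.1767 in.
R_nwl = 0.6 × 100 × 0.1767 × 27 = 286.3 kip (longitudinal, 2 welds).
R_nwt = 0.6 × 100 × 0.1767 × 9.5 = 100.7 kip (transverse, base value).
(i) R_nwl + R_nwt = 387.1 kip; (ii) 0.85 R_nwl + 1.5 R_nwt = 394.5 kip.
R_n = max = 394.5 kip [governs: (ii)]; φR_n = 295.9 kip.

φR_n ≈ 296 kip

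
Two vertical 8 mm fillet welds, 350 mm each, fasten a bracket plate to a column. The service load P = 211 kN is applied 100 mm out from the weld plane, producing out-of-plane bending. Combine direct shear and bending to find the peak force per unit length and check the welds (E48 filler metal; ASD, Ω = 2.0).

f_max ≈ 598 N/mm; adequate

E48XX → F_EXX = 480 MPa.
L_w = 2 × 350 = 700 mm; section modulus (unit throat) S = 2 × L²/6 = 40830 mm².
Direct shear f_v = P/L_w = 211×10³/700 = 301.4 N/mm.
Moment M = P × e = 211×10³ × 100 = 21100000 N·mm; bending f_b = M/S = 516.7 N/mm.
f_max = √(f_v² + f_b²) = √(301.4² + 516.7²) = 598.2 N/mm.
r_n/Ω = (1/2.0) × 0.6 × 480 × (0.707 × 8) = 814.5 N/mm → adequate.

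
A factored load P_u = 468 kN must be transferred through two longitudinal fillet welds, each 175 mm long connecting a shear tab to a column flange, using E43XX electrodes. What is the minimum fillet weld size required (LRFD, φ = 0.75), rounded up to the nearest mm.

E43XX → F_EXX = 430 MPa.
Total weld length L = 350 mm.
Required throat t_e = P_u / (φ × 0.6 F_EXX × L) = 468 / (0.75 × 0.6 × 430 × 350 × 10⁻³) = 6.91 mm.
Required leg w = t_e / 0.707 = 9.774 mm → use 10 mm.

w = 10 mm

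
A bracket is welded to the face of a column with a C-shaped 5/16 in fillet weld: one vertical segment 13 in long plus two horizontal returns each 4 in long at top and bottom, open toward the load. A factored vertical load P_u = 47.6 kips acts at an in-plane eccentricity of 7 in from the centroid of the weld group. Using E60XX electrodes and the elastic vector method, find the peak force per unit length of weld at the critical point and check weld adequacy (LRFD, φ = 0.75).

E60XX → F_EXX = 60 ksi.
Total weld length L_w = 21 in. Treat welds as unit-width lines.
Centroid: x̄ = 2×4×2 / 21 = 0.7619 in from the vertical weld.
Polar moment about centroid: J = I_x + I_y = [13³/12 + 2×4×6.5²] + [13×0.7619² + 2(4³/12 + 4×1.238²)] = 551.6 in³.
Direct shear f_v = P/L_w = 47.6 / 21 = 2.267 kip/in (vertical).
Torsion M = P·e = 47.6 × 7 = 333.2 kip·in.
Critical point at (x, y) = (3.238, 6.5) from centroid. f_tx = M·y/J = 3.927 kip/in; f_ty = M·x/J = 1.956 kip/in.
Resultant f_max = √[f_tx² + (f_v + f_ty)²] = √[3.927² + (2.267 + 1.956)²] = 5.766 kip/in.
Capacity per unit length: φr_n = 0.75 × 0.6 × 60 × (0.707 × 0.3125) = 5.965 kip/in.
5.766 ≤ 5.965 → adequate.

f_max ≈ 5.77 kip/in; adequate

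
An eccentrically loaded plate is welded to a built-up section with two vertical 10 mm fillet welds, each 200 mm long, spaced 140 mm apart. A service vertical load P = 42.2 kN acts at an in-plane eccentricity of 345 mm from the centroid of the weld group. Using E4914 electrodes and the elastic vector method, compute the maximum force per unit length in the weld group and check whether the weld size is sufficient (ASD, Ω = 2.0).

f_max ≈ 606 N/mm; adequate

E49XX → F_EXX = 490 MPa.
Total weld length L_w = 400 mm. Treat welds as unit-width lines.
Polar moment about centroid: J = 2[d³/12 + d(b/2)²] = 2[200³/12 + 200×70²] = 3293000 mm³.
Direct shear f_v = P/L_w = 42.2×10³ / 400 = 105.5 N/mm (vertical).
Torsion M = P·e = 42.2×10³ × 345 = 14559000 N·mm.
Critical point at (x, y) = (70, 100) from centroid. f_tx = M·y/J = 442.1 N/mm; f_ty = M·x/J = 309.5 N/mm.
Resultant f_max = √[f_tx² + (f_v + f_ty)²] = √[442.1² + (105.5 + 309.5)²] = 606.3 N/mm.
Capacity per unit length: r_n/Ω = (1/2.0) × 0.6 × 490 × (0.707 × 10) = 1039 N/mm.
606.3 ≤ 1039 → adequate.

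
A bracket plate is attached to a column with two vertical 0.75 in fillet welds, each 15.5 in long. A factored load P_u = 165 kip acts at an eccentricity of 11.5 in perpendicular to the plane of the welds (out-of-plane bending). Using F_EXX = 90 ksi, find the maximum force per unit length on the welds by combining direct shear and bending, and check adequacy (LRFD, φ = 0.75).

L_w = 2 × 15.5 = 31 in; section modulus (unit throat) S = 2 × L²/6 = 80.08 in².
Direct shear f_v = P/L_w = 165/31 = 5.323 kip/in.
Moment M = P × e = 165 × 11.5 = 1897.5 kip·in; bending f_b = M/S = 23.69 kip/in.
f_max = √(f_v² + f_b²) = √(5.323² + 23.69²) = 24.28 kip/in.
φr_n = 0.75 × 0.6 × 90 × (0.707 × 0.75) = 21.48 kip/in → NOT adequate.

f_max ≈ 24.3 kip/in; NOT adequate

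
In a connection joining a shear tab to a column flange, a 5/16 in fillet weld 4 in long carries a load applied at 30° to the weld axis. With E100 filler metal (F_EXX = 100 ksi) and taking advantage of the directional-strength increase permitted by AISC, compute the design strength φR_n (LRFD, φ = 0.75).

φR_n ≈ 46.8 kips

t_e = 0.707 × 0.3125 = 0.2209 in; A_we = 0.2209 × 4 = 0.8837 in².
Directional factor: 1.0 + 0.5 sin^1.5(30°) = 1.177.
F_nw = 0.6 × 100 × 1.177 = 70.61 ksi.
φR_n = 0.75 × 70.61 × 0.8837 = 46.8 kips.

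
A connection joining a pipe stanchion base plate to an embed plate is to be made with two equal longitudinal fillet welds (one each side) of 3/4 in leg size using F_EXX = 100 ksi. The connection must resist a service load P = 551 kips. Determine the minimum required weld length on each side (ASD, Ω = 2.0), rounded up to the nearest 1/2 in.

L = 17.5 in on each side

Throat t_e = 0.707 × 0.75 = 0.5302 in.
r_n/Ω = (0.6 × 100 × 0.5302) / 2.0 = 15.91 kip/in.
L_req = P / (r_n/Ω) = 551 / 15.91 = 34.64 in total.
Per side: 34.64 / 2 = 17.32 in.
Round up → use L = 17.5 in on each side.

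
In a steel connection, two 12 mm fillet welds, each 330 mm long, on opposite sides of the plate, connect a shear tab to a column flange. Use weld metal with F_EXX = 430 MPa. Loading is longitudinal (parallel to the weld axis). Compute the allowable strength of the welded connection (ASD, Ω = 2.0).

Effective throat t_e = 0.707 × 12 = 8.484 mm.
Total length L = 660 mm; A_we = 8.484 × 660 = 5599 mm².
F_nw = 0.6 F_EXX = 0.6 × 430 = 258 MPa.
R_n = 258 × 5599 × 10⁻³ = 1445 kN; R_n/Ω = 1445/2.0 = 722.3 kN.

R_n/Ω ≈ 722 kN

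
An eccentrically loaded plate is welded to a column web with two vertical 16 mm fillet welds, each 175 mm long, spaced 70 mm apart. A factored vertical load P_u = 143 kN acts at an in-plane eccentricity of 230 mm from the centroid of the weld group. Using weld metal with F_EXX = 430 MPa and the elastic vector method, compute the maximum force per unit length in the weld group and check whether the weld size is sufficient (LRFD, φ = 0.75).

Total weld length L_w = 350 mm. Treat welds as unit-width lines.
Polar moment about centroid: J = 2[d³/12 + d(b/2)²] = 2[175³/12 + 175×35²] = 1322000 mm³.
Direct shear f_v = P/L_w = 143×10³ / 350 = 408.6 N/mm (vertical).
Torsion M = P·e = 143×10³ × 230 = 32890000 N·mm.
Critical point at (x, y) = (35, 87.5) from centroid. f_tx = M·y/J = 2177 N/mm; f_ty = M·x/J = 870.8 N/mm.
Resultant f_max = √[f_tx² + (f_v + f_ty)²] = √[2177² + (408.6 + 870.8)²] = 2525 N/mm.
Capacity per unit length: φr_n = 0.75 × 0.6 × 430 × (0.707 × 16) = 2189 N/mm.
2525 > 2189 → NOT adequate.

f_max ≈ 2530 N/mm; NOT adequate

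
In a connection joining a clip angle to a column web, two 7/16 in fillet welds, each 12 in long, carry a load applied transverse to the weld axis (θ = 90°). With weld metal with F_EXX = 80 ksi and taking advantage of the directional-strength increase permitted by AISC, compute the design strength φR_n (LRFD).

φR_n ≈ 401 kip

t_e = 0.707 × 0.4375 = 0.3093 in; A_we = 0.3093 × 24 = 7.423 in².
Directional factor: 1.0 + 0.5 sin^1.5(90°) = 1.5.
F_nw = 0.6 × 80 × 1.5 = 72 ksi.
φR_n = 0.75 × 72 × 7.423 = 400.9 kip.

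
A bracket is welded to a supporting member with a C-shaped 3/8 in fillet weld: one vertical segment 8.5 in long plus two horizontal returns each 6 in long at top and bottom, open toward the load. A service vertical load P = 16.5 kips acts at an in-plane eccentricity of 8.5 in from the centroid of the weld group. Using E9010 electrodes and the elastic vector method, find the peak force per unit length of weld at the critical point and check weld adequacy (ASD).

f_max ≈ 3.04 kip/in; adequate

E90XX → F_EXX = 90 ksi.
Total weld length L_w = 20.5 in. Treat welds as unit-width lines.
Centroid: x̄ = 2×6×3 / 20.5 = 1.756 in from the vertical weld.
Polar moment about centroid: J = I_x + I_y = [8.5³/12 + 2×6×4.25²] + [8.5×1.756² + 2(6³/12 + 6×1.244²)] = 348.7 in³.
Direct shear f_v = P/L_w = 16.5 / 20.5 = 0.8049 kip/in (vertical).
Torsion M = P·e = 16.5 × 8.5 = 140.25 kip·in.
Critical point at (x, y) = (4.244, 4.25) from centroid. f_tx = M·y/J = 1.709 kip/in; f_ty = M·x/J = 1.707 kip/in.
Resultant f_max = √[f_tx² + (f_v + f_ty)²] = √[1.709² + (0.8049 + 1.707)²] = 3.038 kip/in.
Capacity per unit length: r_n/Ω = (1/2.0) × 0.6 × 90 × (0.707 × 0.375) = 7.158 kip/in.
3.038 ≤ 7.158 → adequate.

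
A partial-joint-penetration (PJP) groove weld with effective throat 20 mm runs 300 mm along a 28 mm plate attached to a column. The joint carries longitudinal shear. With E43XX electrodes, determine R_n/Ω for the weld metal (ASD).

R_n/Ω ≈ 774 kN

E43XX → F_EXX = 430 MPa.
Effective throat (given) t_e = 20 mm.
A_we = 20 × 300 = 6000 mm².
F_nw = 0.6 F_EXX = 258 MPa.
R_n/Ω = (258 × 6000) / 2.0 × 10⁻³ = 774 kN.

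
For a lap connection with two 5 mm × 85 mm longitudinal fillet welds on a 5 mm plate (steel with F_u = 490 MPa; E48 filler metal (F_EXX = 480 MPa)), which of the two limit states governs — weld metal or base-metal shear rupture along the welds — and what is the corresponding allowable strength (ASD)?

R_n/Ω ≈ 86.5 kN (weld metal governs)

t_e = 0.707 × 5 = 3.535 mm; L = 170 mm.
Weld metal: R_n/Ω = (1/2.0) × 0.6 × 480 × 3.535 × 170 × 10⁻³ = 86.54 kN.
Base metal (shear rupture): R_n/Ω = (1/2.0) × 0.6 × 490 × 5 × 170 × 10⁻³ = 125 kN.
Governing: weld metal.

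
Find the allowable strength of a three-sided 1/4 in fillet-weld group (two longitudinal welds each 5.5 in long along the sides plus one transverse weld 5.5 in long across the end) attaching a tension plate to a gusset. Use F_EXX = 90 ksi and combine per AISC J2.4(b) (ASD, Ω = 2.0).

R_n/Ω ≈ 84 kip

t_e = 0.707 × 0.25 = 0.1767 in.
R_nwl = 0.6 × 90 × 0.1767 × 11 = 105 kip (longitudinal, 2 welds).
R_nwt = 0.6 × 90 × 0.1767 × 5.5 = 52.49 kip (transverse, base value).
(i) R_nwl + R_nwt = 157.5 kip; (ii) 0.85 R_nwl + 1.5 R_nwt = 168 kip.
R_n = max = 168 kip [governs: (ii)]; R_n/Ω = 83.99 kip.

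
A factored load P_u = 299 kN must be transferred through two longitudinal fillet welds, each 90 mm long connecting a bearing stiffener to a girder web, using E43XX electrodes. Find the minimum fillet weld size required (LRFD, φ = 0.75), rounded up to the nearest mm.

E43XX → F_EXX = 430 MPa.
Total weld length L = 180 mm.
Required throat t_e = P_u / (φ × 0.6 F_EXX × L) = 299 / (0.75 × 0.6 × 430 × 180 × 10⁻³) = 8.585 mm.
Required leg w = t_e / 0.707 = 12.14 mm → use 13 mm.

w = 13 mm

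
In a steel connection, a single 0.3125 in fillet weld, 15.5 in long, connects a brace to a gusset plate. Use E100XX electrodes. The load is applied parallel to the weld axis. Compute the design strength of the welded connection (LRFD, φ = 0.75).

φR_n ≈ 154 kip

E100XX → F_EXX = 100 ksi.
Effective throat t_e = 0.707 × 0.3125 = 0.2209 in.
Total length L = 15.5 in; A_we = 0.2209 × 15.5 = 3.425 in².
F_nw = 0.6 F_EXX = 0.6 × 100 = 60 ksi.
φR_n = 0.75 × 60 × 3.425 = 154.1 kip.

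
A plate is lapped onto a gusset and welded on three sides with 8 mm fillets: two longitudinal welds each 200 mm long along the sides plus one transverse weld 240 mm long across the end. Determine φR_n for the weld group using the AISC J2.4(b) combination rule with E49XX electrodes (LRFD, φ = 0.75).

φR_n ≈ 873 kN

E49XX → F_EXX = 490 MPa.
t_e = 0.707 × 8 = 5.656 mm.
R_nwl = 0.6 × 490 × 5.656 × 400 × 10⁻³ = 665.1 kN (longitudinal, 2 welds).
R_nwt = 0.6 × 490 × 5.656 × 240 × 10⁻³ = 399.1 kN (transverse, base value).
(i) R_nwl + R_nwt = 1064 kN; (ii) 0.85 R_nwl + 1.5 R_nwt = 1164 kN.
R_n = max = 1164 kN [governs: (ii)]; φR_n = 873 kN.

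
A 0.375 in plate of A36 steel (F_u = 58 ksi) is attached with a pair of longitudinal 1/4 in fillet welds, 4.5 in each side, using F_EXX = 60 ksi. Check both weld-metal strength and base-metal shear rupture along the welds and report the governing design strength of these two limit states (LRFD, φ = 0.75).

t_e = 0.707 × 0.25 = 0.1767 in; L = 9 in.
Weld metal: φR_n = 0.75 × 0.6 × 60 × 0.1767 × 9 = 42.95 kips.
Base metal (shear rupture): φR_n = 0.75 × 0.6 × 58 × 0.375 × 9 = 88.09 kips.
Governing: weld metal.

φR_n ≈ 43 kips (weld metal governs)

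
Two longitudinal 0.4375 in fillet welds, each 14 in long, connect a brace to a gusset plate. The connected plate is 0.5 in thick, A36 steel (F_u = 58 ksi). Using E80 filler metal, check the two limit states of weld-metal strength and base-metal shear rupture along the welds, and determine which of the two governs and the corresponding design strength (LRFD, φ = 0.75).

φR_n ≈ 312 kips (weld metal governs)

E80XX → F_EXX = 80 ksi.
t_e = 0.707 × 0.4375 = 0.3093 in; L = 28 in.
Weld metal: φR_n = 0.75 × 0.6 × 80 × 0.3093 × 28 = 311.8 kips.
Base metal (shear rupture): φR_n = 0.75 × 0.6 × 58 × 0.5 × 28 = 365.4 kips.
Governing: weld metal.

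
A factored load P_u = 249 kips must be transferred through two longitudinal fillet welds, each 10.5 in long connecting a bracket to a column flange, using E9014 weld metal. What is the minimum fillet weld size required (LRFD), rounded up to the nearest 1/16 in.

w = 7/16 in

E90XX → F_EXX = 90 ksi.
Total weld length L = 21 in.
Required throat t_e = P_u / (φ × 0.6 F_EXX × L) = 249 / (0.75 × 0.6 × 90 × 21) = 0.2928 in.
Required leg w = t_e / 0.707 = 0.4141 in → use 7/16 in.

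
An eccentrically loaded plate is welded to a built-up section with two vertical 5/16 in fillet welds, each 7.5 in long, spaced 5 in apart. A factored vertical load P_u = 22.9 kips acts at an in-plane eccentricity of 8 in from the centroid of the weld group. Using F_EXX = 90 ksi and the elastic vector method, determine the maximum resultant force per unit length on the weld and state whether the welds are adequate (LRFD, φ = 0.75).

f_max ≈ 6.02 kip/in; adequate

Total weld length L_w = 15 in. Treat welds as unit-width lines.
Polar moment about centroid: J = 2[d³/12 + d(b/2)²] = 2[7.5³/12 + 7.5×2.5²] = 164.1 in³.
Direct shear f_v = P/L_w = 22.9 / 15 = 1.527 kip/in (vertical).
Torsion M = P·e = 22.9 × 8 = 183.2 kip·in.
Critical point at (x, y) = (2.5, 3.75) from centroid. f_tx = M·y/J = 4.187 kip/in; f_ty = M·x/J = 2.792 kip/in.
Resultant f_max = √[f_tx² + (f_v + f_ty)²] = √[4.187² + (1.527 + 2.792)²] = 6.015 kip/in.
Capacity per unit length: φr_n = 0.75 × 0.6 × 90 × (0.707 × 0.3125) = 8.948 kip/in.
6.015 ≤ 8.948 → adequate.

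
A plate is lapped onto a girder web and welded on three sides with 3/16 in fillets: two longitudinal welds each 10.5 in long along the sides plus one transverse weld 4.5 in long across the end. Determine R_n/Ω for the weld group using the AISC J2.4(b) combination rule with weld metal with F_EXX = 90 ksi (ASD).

R_n/Ω ≈ 91.3 kip

t_e = 0.707 × 0.1875 = 0.1326 in.
R_nwl = 0.6 × 90 × 0.1326 × 21 = 150.3 kip (longitudinal, 2 welds).
R_nwt = 0.6 × 90 × 0.1326 × 4.5 = 32.21 kip (transverse, base value).
(i) R_nwl + R_nwt = 182.5 kip; (ii) 0.85 R_nwl + 1.5 R_nwt = 176.1 kip.
R_n = max = 182.5 kip [governs: (i)]; R_n/Ω = 91.27 kip.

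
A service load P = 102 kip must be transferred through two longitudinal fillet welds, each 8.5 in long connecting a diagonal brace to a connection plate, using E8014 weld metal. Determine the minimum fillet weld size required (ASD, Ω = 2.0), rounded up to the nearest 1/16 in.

w = 3/8 in

E80XX → F_EXX = 80 ksi.
Total weld length L = 17 in.
Required throat t_e = P × Ω / (0.6 F_EXX × L) = 102 × 2.0 / (0.6 × 80 × 17) = 0.25 in.
Required leg w = t_e / 0.707 = 0.3536 in → use 3/8 in.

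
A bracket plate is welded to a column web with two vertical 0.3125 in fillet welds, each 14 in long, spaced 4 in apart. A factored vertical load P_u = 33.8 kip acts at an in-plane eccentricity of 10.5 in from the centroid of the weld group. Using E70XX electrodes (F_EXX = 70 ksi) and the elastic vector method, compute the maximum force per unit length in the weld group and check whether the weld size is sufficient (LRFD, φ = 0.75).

f_max ≈ 5.01 kip/in; adequate

Total weld length L_w = 28 in. Treat welds as unit-width lines.
Polar moment about centroid: J = 2[d³/12 + d(b/2)²] = 2[14³/12 + 14×2²] = 569.3 in³.
Direct shear f_v = P/L_w = 33.8 / 28 = 1.207 kip/in (vertical).
Torsion M = P·e = 33.8 × 10.5 = 354.9 kip·in.
Critical point at (x, y) = (2, 7) from centroid. f_tx = M·y/J = 4.364 kip/in; f_ty = M·x/J = 1.247 kip/in.
Resultant f_max = √[f_tx² + (f_v + f_ty)²] = √[4.364² + (1.207 + 1.247)²] = 5.006 kip/in.
Capacity per unit length: φr_n = 0.75 × 0.6 × 70 × (0.707 × 0.3125) = 6.96 kip/in.
5.006 ≤ 6.96 → adequate.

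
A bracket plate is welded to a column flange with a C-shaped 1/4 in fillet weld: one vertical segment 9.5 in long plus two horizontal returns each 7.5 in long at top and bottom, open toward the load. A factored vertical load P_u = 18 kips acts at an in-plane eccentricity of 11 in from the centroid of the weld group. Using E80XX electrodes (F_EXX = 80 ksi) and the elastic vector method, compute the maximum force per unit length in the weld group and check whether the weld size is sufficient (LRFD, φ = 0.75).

Total weld length L_w = 24.5 in. Treat welds as unit-width lines.
Centroid: x̄ = 2×7.5×3.75 / 24.5 = 2.296 in from the vertical weld.
Polar moment about centroid: J = I_x + I_y = [9.5³/12 + 2×7.5×4.75²] + [9.5×2.296² + 2(7.5³/12 + 7.5×1.454²)] = 562 in³.
Direct shear f_v = P/L_w = 18 / 24.5 = 0.7347 kip/in (vertical).
Torsion M = P·e = 18 × 11 = 198 kip·in.
Critical point at (x, y) = (5.204, 4.75) from centroid. f_tx = M·y/J = 1.674 kip/in; f_ty = M·x/J = 1.833 kip/in.
Resultant f_max = √[f_tx² + (f_v + f_ty)²] = √[1.674² + (0.7347 + 1.833)²] = 3.065 kip/in.
Capacity per unit length: φr_n = 0.75 × 0.6 × 80 × (0.707 × 0.25) = 6.363 kip/in.
3.065 ≤ 6.363 → adequate.

f_max ≈ 3.07 kip/in; adequate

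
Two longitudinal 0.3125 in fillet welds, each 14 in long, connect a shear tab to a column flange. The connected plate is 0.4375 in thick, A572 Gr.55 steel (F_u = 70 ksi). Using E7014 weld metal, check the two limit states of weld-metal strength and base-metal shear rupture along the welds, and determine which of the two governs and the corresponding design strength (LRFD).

E70XX → F_EXX = 70 ksi.
t_e = 0.707 × 0.3125 = 0.2209 in; L = 28 in.
Weld metal: φR_n = 0.75 × 0.6 × 70 × 0.2209 × 28 = 194.9 kips.
Base metal (shear rupture): φR_n = 0.75 × 0.6 × 70 × 0.4375 × 28 = 385.9 kips.
Governing: weld metal.

φR_n ≈ 195 kips (weld metal governs)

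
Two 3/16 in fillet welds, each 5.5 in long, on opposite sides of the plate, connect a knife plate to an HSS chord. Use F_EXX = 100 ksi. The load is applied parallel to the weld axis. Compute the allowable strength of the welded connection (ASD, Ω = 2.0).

R_n/Ω ≈ 43.7 kip

Effective throat t_e = 0.707 × 0.1875 = 0.1326 in.
Total length L = 11 in; A_we = 0.1326 × 11 = 1.458 in².
F_nw = 0.6 F_EXX = 0.6 × 100 = 60 ksi.
R_n = 60 × 1.458 = 87.49 kip; R_n/Ω = 87.49/2.0 = 43.75 kip.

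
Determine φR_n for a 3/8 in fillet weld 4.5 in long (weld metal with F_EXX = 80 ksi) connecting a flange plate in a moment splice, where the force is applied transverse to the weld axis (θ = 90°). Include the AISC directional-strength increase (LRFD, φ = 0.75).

t_e = 0.707 × 0.375 = 0.2651 in; A_we = 0.2651 × 4.5 = 1.193 in².
Directional factor: 1.0 + 0.5 sin^1.5(90°) = 1.5.
F_nw = 0.6 × 80 × 1.5 = 72 ksi.
φR_n = 0.75 × 72 × 1.193 = 64.43 kips.

φR_n ≈ 64.4 kips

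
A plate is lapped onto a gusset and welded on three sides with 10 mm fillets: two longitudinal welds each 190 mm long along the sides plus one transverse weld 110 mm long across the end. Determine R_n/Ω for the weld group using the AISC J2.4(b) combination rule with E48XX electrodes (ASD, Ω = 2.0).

E48XX → F_EXX = 480 MPa.
t_e = 0.707 × 10 = 7.07 mm.
R_nwl = 0.6 × 480 × 7.07 × 380 × 10⁻³ = 773.7 kN (longitudinal, 2 welds).
R_nwt = 0.6 × 480 × 7.07 × 110 × 10⁻³ = 224 kN (transverse, base value).
(i) R_nwl + R_nwt = 997.7 kN; (ii) 0.85 R_nwl + 1.5 R_nwt = 993.6 kN.
R_n = max = 997.7 kN [governs: (i)]; R_n/Ω = 498.9 kN.

R_n/Ω ≈ 499 kN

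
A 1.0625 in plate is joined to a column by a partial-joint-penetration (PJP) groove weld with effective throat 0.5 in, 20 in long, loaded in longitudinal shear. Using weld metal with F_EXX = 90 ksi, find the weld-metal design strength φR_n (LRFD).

Effective throat (given) t_e = 0.5 in.
A_we = 0.5 × 20 = 10 in².
F_nw = 0.6 F_EXX = 54 ksi.
φR_n = 0.75 × 54 × 10 = 405 kip.

φR_n ≈ 405 kip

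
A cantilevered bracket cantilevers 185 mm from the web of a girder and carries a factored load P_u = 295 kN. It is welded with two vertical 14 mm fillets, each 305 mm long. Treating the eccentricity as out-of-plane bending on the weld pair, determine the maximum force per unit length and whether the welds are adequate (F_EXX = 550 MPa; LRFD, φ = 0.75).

f_max ≈ 1830 N/mm; adequate

L_w = 2 × 305 = 610 mm; section modulus (unit throat) S = 2 × L²/6 = 31010 mm².
Direct shear f_v = P/L_w = 295×10³/610 = 483.6 N/mm.
Moment M = P × e = 295×10³ × 185 = 54575000 N·mm; bending f_b = M/S = 1760 N/mm.
f_max = √(f_v² + f_b²) = √(483.6² + 1760²) = 1825 N/mm.
φr_n = 0.75 × 0.6 × 550 × (0.707 × 14) = 2450 N/mm → adequate.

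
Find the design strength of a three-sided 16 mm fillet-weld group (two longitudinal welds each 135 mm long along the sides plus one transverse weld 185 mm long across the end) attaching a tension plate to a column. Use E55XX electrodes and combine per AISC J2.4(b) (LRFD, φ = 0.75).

E55XX → F_EXX = 550 MPa.
t_e = 0.707 × 16 = 11.31 mm.
R_nwl = 0.6 × 550 × 11.31 × 270 × 10⁻³ = 1008 kN (longitudinal, 2 welds).
R_nwt = 0.6 × 550 × 11.31 × 185 × 10⁻³ = 690.6 kN (transverse, base value).
(i) R_nwl + R_nwt = 1698 kN; (ii) 0.85 R_nwl + 1.5 R_nwt = 1893 kN.
R_n = max = 1893 kN [governs: (ii)]; φR_n = 1419 kN.

φR_n ≈ 1420 kN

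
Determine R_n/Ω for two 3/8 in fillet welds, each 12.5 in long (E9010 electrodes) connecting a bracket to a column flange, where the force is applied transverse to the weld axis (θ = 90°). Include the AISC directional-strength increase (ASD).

E90XX → F_EXX = 90 ksi.
t_e = 0.707 × 0.375 = 0.2651 in; A_we = 0.2651 × 25 = 6.628 in².
Directional factor: 1.0 + 0.5 sin^1.5(90°) = 1.5.
F_nw = 0.6 × 90 × 1.5 = 81 ksi.
R_n/Ω = (81 × 6.628) / 2.0 = 268.4 kip.

R_n/Ω ≈ 268 kip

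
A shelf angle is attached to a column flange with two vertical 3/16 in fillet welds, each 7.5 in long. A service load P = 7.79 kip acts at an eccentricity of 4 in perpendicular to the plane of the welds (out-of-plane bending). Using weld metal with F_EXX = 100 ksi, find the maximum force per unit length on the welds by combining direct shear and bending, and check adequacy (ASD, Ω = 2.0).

L_w = 2 × 7.5 = 15 in; section modulus (unit throat) S = 2 × L²/6 = 18.75 in².
Direct shear f_v = P/L_w = 7.79/15 = 0.5193 kip/in.
Moment M = P × e = 7.79 × 4 = 31.16 kip·in; bending f_b = M/S = 1.662 kip/in.
f_max = √(f_v² + f_b²) = √(0.5193² + 1.662²) = 1.741 kip/in.
r_n/Ω = (1/2.0) × 0.6 × 100 × (0.707 × 0.1875) = 3.977 kip/in → adequate.

f_max ≈ 1.74 kip/in; adequate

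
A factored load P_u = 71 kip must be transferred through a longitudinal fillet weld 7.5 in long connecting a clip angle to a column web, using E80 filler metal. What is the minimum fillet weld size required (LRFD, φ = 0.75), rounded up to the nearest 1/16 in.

E80XX → F_EXX = 80 ksi.
Total weld length L = 7.5 in.
Required throat t_e = P_u / (φ × 0.6 F_EXX × L) = 71 / (0.75 × 0.6 × 80 × 7.5) = 0.263 in.
Required leg w = t_e / 0.707 = 0.3719 in → use 3/8 in.

w = 3/8 in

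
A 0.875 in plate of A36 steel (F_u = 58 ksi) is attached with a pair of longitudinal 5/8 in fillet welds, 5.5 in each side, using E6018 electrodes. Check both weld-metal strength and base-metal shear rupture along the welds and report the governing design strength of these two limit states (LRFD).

E60XX → F_EXX = 60 ksi.
t_e = 0.707 × 0.625 = 0.4419 in; L = 11 in.
Weld metal: φR_n = 0.75 × 0.6 × 60 × 0.4419 × 11 = 131.2 kip.
Base metal (shear rupture): φR_n = 0.75 × 0.6 × 58 × 0.875 × 11 = 251.2 kip.
Governing: weld metal.

φR_n ≈ 131 kip (weld metal governs)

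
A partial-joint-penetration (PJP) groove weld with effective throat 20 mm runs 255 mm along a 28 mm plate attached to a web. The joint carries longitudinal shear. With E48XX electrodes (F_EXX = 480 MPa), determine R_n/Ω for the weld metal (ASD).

Effective throat (given) t_e = 20 mm.
A_we = 20 × 255 = 5100 mm².
F_nw = 0.6 F_EXX = 288 MPa.
R_n/Ω = (288 × 5100) / 2.0 × 10⁻³ = 734.4 kN.

R_n/Ω ≈ 734 kN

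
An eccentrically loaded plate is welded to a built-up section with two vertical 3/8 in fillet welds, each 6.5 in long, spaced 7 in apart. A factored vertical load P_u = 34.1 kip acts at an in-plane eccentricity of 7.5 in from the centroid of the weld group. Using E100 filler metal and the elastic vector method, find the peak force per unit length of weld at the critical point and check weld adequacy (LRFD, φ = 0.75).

f_max ≈ 8.08 kip/in; adequate

E100XX → F_EXX = 100 ksi.
Total weld length L_w = 13 in. Treat welds as unit-width lines.
Polar moment about centroid: J = 2[d³/12 + d(b/2)²] = 2[6.5³/12 + 6.5×3.5²] = 205 in³.
Direct shear f_v = P/L_w = 34.1 / 13 = 2.623 kip/in (vertical).
Torsion M = P·e = 34.1 × 7.5 = 255.75 kip·in.
Critical point at (x, y) = (3.5, 3.25) from centroid. f_tx = M·y/J = 4.054 kip/in; f_ty = M·x/J = 4.366 kip/in.
Resultant f_max = √[f_tx² + (f_v + f_ty)²] = √[4.054² + (2.623 + 4.366)²] = 8.08 kip/in.
Capacity per unit length: φr_n = 0.75 × 0.6 × 100 × (0.707 × 0.375) = 11.93 kip/in.
8.08 ≤ 11.93 → adequate.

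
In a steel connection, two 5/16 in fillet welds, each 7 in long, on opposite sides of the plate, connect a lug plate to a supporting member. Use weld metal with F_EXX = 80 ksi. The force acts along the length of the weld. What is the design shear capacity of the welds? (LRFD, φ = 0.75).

Effective throat t_e = 0.707 × 0.3125 = 0.2209 in.
Total length L = 14 in; A_we = 0.2209 × 14 = 3.093 in².
F_nw = 0.6 F_EXX = 0.6 × 80 = 48 ksi.
φR_n = 0.75 × 48 × 3.093 = 111.4 kip.

φR_n ≈ 111 kip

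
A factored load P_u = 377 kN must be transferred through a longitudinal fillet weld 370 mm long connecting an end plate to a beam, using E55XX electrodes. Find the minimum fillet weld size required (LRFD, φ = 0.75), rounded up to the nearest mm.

w = 6 mm

E55XX → F_EXX = 550 MPa.
Total weld length L = 370 mm.
Required throat t_e = P_u / (φ × 0.6 F_EXX × L) = 377 / (0.75 × 0.6 × 550 × 370 × 10⁻³) = 4.117 mm.
Required leg w = t_e / 0.707 = 5.823 mm → use 6 mm.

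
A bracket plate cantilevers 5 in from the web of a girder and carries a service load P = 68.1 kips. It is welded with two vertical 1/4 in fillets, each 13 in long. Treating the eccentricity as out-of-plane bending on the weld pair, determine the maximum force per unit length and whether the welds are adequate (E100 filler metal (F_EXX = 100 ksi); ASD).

L_w = 2 × 13 = 26 in; section modulus (unit throat) S = 2 × L²/6 = 56.33 in².
Direct shear f_v = P/L_w = 68.1/26 = 2.619 kip/in.
Moment M = P × e = 68.1 × 5 = 340.5 kip·in; bending f_b = M/S = 6.044 kip/in.
f_max = √(f_v² + f_b²) = √(2.619² + 6.044²) = 6.587 kip/in.
r_n/Ω = (1/2.0) × 0.6 × 100 × (0.707 × 0.25) = 5.302 kip/in → NOT adequate.

f_max ≈ 6.59 kip/in; NOT adequate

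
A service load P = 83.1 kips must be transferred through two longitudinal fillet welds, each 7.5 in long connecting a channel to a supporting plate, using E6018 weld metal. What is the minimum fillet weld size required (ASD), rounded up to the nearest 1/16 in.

E60XX → F_EXX = 60 ksi.
Total weld length L = 15 in.
Required throat t_e = P × Ω / (0.6 F_EXX × L) = 83.1 × 2.0 / (0.6 × 60 × 15) = 0.3078 in.
Required leg w = t_e / 0.707 = 0.4353 in → use 7/16 in.

w = 7/16 in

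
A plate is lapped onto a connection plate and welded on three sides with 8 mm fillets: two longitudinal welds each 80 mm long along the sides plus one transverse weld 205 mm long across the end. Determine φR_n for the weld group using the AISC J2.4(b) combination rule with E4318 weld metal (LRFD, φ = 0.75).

φR_n ≈ 485 kN

E43XX → F_EXX = 430 MPa.
t_e = 0.707 × 8 = 5.656 mm.
R_nwl = 0.6 × 430 × 5.656 × 160 × 10⁻³ = 233.5 kN (longitudinal, 2 welds).
R_nwt = 0.6 × 430 × 5.656 × 205 × 10⁻³ = 299.1 kN (transverse, base value).
(i) R_nwl + R_nwt = 532.6 kN; (ii) 0.85 R_nwl + 1.5 R_nwt = 647.2 kN.
R_n = max = 647.2 kN [governs: (ii)]; φR_n = 485.4 kN.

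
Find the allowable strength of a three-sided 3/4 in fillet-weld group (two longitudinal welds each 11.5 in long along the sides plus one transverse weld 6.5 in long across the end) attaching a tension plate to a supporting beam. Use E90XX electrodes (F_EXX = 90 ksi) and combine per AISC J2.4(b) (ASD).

R_n/Ω ≈ 422 kips

t_e = 0.707 × 0.75 = 0.5302 in.
R_nwl = 0.6 × 90 × 0.5302 × 23 = 658.6 kips (longitudinal, 2 welds).
R_nwt = 0.6 × 90 × 0.5302 × 6.5 = 186.1 kips (transverse, base value).
(i) R_nwl + R_nwt = 844.7 kips; (ii) 0.85 R_nwl + 1.5 R_nwt = 839 kips.
R_n = max = 844.7 kips [governs: (i)]; R_n/Ω = 422.3 kips.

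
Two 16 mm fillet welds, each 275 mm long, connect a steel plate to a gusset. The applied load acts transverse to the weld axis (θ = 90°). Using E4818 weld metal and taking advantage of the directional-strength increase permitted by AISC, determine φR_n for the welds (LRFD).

φR_n ≈ 2020 kN

E48XX → F_EXX = 480 MPa.
t_e = 0.707 × 16 = 11.31 mm; A_we = 11.31 × 550 = 6222 mm².
Directional factor: 1.0 + 0.5 sin^1.5(90°) = 1.5.
F_nw = 0.6 × 480 × 1.5 = 432 MPa.
φR_n = 0.75 × 432 × 6222 × 10⁻³ = 2016 kN.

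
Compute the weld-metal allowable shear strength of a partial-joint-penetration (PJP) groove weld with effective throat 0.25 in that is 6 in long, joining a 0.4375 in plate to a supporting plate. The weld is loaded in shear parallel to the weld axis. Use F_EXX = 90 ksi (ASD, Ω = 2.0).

R_n/Ω ≈ 40.5 kip

Effective throat (given) t_e = 0.25 in.
A_we = 0.25 × 6 = 1.5 in².
F_nw = 0.6 F_EXX = 54 ksi.
R_n/Ω = (54 × 1.5) / 2.0 = 40.5 kip.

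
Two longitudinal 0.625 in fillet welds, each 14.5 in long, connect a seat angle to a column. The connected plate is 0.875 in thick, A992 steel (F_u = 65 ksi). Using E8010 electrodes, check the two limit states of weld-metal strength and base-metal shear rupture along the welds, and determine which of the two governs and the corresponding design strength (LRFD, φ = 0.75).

E80XX → F_EXX = 80 ksi.
t_e = 0.707 × 0.625 = 0.4419 in; L = 29 in.
Weld metal: φR_n = 0.75 × 0.6 × 80 × 0.4419 × 29 = 461.3 kip.
Base metal (shear rupture): φR_n = 0.75 × 0.6 × 65 × 0.875 × 29 = 742.2 kip.
Governing: weld metal.

φR_n ≈ 461 kip (weld metal governs)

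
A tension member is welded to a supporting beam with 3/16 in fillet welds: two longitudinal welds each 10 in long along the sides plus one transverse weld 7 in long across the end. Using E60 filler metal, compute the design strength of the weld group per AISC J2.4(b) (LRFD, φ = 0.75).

φR_n ≈ 98.4 kips

E60XX → F_EXX = 60 ksi.
t_e = 0.707 × 0.1875 = 0.1326 in.
R_nwl = 0.6 × 60 × 0.1326 × 20 = 95.44 kips (longitudinal, 2 welds).
R_nwt = 0.6 × 60 × 0.1326 × 7 = 33.41 kips (transverse, base value).
(i) R_nwl + R_nwt = 128.9 kips; (ii) 0.85 R_nwl + 1.5 R_nwt = 131.2 kips.
R_n = max = 131.2 kips [governs: (ii)]; φR_n = 98.43 kips.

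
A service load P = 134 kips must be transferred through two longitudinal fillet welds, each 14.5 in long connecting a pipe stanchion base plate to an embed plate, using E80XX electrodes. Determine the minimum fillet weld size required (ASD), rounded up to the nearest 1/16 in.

w = 5/16 in

E80XX → F_EXX = 80 ksi.
Total weld length L = 29 in.
Required throat t_e = P × Ω / (0.6 F_EXX × L) = 134 × 2.0 / (0.6 × 80 × 29) = 0.1925 in.
Required leg w = t_e / 0.707 = 0.2723 in → use 5/16 in.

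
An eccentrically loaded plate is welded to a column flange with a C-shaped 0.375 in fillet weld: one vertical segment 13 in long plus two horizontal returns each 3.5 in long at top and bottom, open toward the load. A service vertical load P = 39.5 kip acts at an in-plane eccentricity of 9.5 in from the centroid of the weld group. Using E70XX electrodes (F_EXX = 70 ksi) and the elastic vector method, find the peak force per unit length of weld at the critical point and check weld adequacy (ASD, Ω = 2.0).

f_max ≈ 6.4 kip/in; NOT adequate

Total weld length L_w = 20 in. Treat welds as unit-width lines.
Centroid: x̄ = 2×3.5×1.75 / 20 = 0.6125 in from the vertical weld.
Polar moment about centroid: J = I_x + I_y = [13³/12 + 2×3.5×6.5²] + [13×0.6125² + 2(3.5³/12 + 3.5×1.137²)] = 499.9 in³.
Direct shear f_v = P/L_w = 39.5 / 20 = 1.975 kip/in (vertical).
Torsion M = P·e = 39.5 × 9.5 = 375.25 kip·in.
Critical point at (x, y) = (2.888, 6.5) from centroid. f_tx = M·y/J = 4.879 kip/in; f_ty = M·x/J = 2.167 kip/in.
Resultant f_max = √[f_tx² + (f_v + f_ty)²] = √[4.879² + (1.975 + 2.167)²] = 6.4 kip/in.
Capacity per unit length: r_n/Ω = (1/2.0) × 0.6 × 70 × (0.707 × 0.375) = 5.568 kip/in.
6.4 > 5.568 → NOT adequate.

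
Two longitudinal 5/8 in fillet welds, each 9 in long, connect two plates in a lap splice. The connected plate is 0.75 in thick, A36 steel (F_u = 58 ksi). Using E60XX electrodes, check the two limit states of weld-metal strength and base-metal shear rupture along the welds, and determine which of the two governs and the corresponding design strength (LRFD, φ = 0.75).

φR_n ≈ 215 kips (weld metal governs)

E60XX → F_EXX = 60 ksi.
t_e = 0.707 × 0.625 = 0.4419 in; L = 18 in.
Weld metal: φR_n = 0.75 × 0.6 × 60 × 0.4419 × 18 = 214.8 kips.
Base metal (shear rupture): φR_n = 0.75 × 0.6 × 58 × 0.75 × 18 = 352.3 kips.
Governing: weld metal.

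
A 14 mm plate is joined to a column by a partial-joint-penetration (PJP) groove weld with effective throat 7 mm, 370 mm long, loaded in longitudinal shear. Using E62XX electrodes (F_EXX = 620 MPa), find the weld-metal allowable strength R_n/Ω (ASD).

R_n/Ω ≈ 482 kN

Effective throat (given) t_e = 7 mm.
A_we = 7 × 370 = 2590 mm².
F_nw = 0.6 F_EXX = 372 MPa.
R_n/Ω = (372 × 2590) / 2.0 × 10⁻³ = 481.7 kN.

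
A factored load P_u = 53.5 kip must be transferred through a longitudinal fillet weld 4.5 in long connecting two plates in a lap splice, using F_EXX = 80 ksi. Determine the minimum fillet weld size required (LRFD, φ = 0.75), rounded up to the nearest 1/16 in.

Total weld length L = 4.5 in.
Required throat t_e = P_u / (φ × 0.6 F_EXX × L) = 53.5 / (0.75 × 0.6 × 80 × 4.5) = 0.3302 in.
Required leg w = t_e / 0.707 = 0.4671 in → use 1/2 in.

w = 1/2 in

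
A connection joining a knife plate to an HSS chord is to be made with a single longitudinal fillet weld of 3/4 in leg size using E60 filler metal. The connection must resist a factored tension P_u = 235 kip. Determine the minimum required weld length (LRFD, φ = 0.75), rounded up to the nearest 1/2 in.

L = 16.5 in

E60XX → F_EXX = 60 ksi.
Throat t_e = 0.707 × 0.75 = 0.5302 in.
φr_n = 0.75 × 0.6 × 60 × 0.5302 = 14.32 kip/in.
L_req = P_u / φr_n = 235 / 14.32 = 16.41 in total.
Round up → use L = 16.5 in.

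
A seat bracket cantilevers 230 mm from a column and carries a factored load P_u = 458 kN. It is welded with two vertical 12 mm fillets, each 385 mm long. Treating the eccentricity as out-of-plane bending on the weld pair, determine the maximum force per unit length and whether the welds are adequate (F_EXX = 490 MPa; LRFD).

L_w = 2 × 385 = 770 mm; section modulus (unit throat) S = 2 × L²/6 = 49410 mm².
Direct shear f_v = P/L_w = 458×10³/770 = 594.8 N/mm.
Moment M = P × e = 458×10³ × 230 = 105340000 N·mm; bending f_b = M/S = 2132 N/mm.
f_max = √(f_v² + f_b²) = √(594.8² + 2132²) = 2213 N/mm.
φr_n = 0.75 × 0.6 × 490 × (0.707 × 12) = 1871 N/mm → NOT adequate.

f_max ≈ 2210 N/mm; NOT adequate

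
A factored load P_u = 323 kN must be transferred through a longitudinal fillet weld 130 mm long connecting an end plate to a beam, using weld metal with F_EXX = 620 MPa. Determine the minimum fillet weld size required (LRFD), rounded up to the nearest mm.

Total weld length L = 130 mm.
Required throat t_e = P_u / (φ × 0.6 F_EXX × L) = 323 / (0.75 × 0.6 × 620 × 130 × 10⁻³) = 8.905 mm.
Required leg w = t_e / 0.707 = 12.6 mm → use 13 mm.

w = 13 mm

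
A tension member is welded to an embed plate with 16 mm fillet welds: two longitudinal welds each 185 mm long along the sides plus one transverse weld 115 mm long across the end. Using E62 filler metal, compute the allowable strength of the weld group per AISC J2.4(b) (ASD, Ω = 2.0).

R_n/Ω ≈ 1020 kN

E62XX → F_EXX = 620 MPa.
t_e = 0.707 × 16 = 11.31 mm.
R_nwl = 0.6 × 620 × 11.31 × 370 × 10⁻³ = 1557 kN (longitudinal, 2 welds).
R_nwt = 0.6 × 620 × 11.31 × 115 × 10⁻³ = 483.9 kN (transverse, base value).
(i) R_nwl + R_nwt = 2041 kN; (ii) 0.85 R_nwl + 1.5 R_nwt = 2049 kN.
R_n = max = 2049 kN [governs: (ii)]; R_n/Ω = 1025 kN.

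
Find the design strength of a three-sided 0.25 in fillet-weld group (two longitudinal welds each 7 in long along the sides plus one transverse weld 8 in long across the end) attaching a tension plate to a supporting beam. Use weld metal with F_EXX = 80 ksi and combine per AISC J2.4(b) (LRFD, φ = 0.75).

φR_n ≈ 152 kips

t_e = 0.707 × 0.25 = 0.1767 in.
R_nwl = 0.6 × 80 × 0.1767 × 14 = 118.8 kips (longitudinal, 2 welds).
R_nwt = 0.6 × 80 × 0.1767 × 8 = 67.87 kips (transverse, base value).
(i) R_nwl + R_nwt = 186.6 kips; (ii) 0.85 R_nwl + 1.5 R_nwt = 202.8 kips.
R_n = max = 202.8 kips [governs: (ii)]; φR_n = 152.1 kips.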